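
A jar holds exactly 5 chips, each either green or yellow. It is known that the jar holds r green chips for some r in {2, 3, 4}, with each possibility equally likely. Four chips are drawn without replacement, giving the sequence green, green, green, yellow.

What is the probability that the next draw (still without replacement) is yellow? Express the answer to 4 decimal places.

Under each hypothesis, the probability of the observed sequence is: P(data | r = 2) = (2/5)(1/4)(0/3) = 0; P(data | r = 3) = (3/5)(2/4)(1/3)(2/2) = 1/10; P(data | r = 4) = (4/5)(3/4)(2/3)(1/2) = 1/5.
The prior-weighted likelihoods are 1/3 · 0 = 0, 1/3 · 1/10 = 1/30, 1/3 · 1/5 = 1/15; with total 1/10.
The posterior is then P(r = 2 | data) = 0, P(r = 3 | data) = 1/3, P(r = 4 | data) = 2/3.
So P(yellow next | data) = Σ P(yellow next | H) P(H | data) = (1)(1/3) + (0)(2/3) = 1/3.

0.3333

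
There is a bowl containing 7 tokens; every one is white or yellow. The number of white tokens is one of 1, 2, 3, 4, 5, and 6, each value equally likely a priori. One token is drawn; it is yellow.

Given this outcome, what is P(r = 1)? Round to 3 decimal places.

For each hypothesis, P(data | H) works out to: P(data | r = 1) = (6/7) = 6/7; P(data | r = 2) = (5/7) = 5/7; P(data | r = 3) = (4/7) = 4/7; P(data | r = 4) = (3/7) = 3/7; P(data | r = 5) = (2/7) = 2/7; P(data | r = 6) = (1/7) = 1/7.
Weighting by the prior gives 1/6 · 6/7 = 1/7, 1/6 · 5/7 = 5/42, 1/6 · 4/7 = 2/21, 1/6 · 3/7 = 1/14, 1/6 · 2/7 = 1/21, 1/6 · 1/7 = 1/42; these sum to 1/2.
By Bayes' rule, P(r = 1 | data) = (1/7) / (1/2) = 2/7.

0.286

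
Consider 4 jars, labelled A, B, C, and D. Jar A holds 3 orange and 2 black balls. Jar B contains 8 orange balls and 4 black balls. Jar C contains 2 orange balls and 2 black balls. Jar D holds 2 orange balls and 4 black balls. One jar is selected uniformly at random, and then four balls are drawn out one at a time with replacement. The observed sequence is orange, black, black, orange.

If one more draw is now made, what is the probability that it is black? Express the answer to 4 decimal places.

0.4737

Compute the likelihood of the observed sequence for each case: P(data | jar A) = (3/5)(2/5)(2/5)(3/5) = 0.0576; P(data | jar B) = (8/12)(4/12)(4/12)(8/12) = 0.049383; P(data | jar C) = (2/4)(2/4)(2/4)(2/4) = 0.0625; P(data | jar D) = (2/6)(4/6)(4/6)(2/6) = 0.049383.
Weighting by the prior gives 1/4 · 0.0576 = 0.0144, 1/4 · 0.049383 = 0.012346, 1/4 · 0.0625 = 0.015625, 1/4 · 0.049383 = 0.012346; these sum to 0.054716.
The posterior is then P(jar A | data) = 0.26318, P(jar B | data) = 0.22563, P(jar C | data) = 0.28556, P(jar D | data) = 0.22563.
Averaging over the posterior, P(black next | data) = (2/5)(0.26318) + (1/3)(0.22563) + (1/2)(0.28556) + (2/3)(0.22563) = 0.47368.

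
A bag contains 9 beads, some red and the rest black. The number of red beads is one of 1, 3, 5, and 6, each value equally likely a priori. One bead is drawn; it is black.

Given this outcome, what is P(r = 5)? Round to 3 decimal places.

0.190

For each hypothesis, P(data | H) works out to: P(data | r = 1) = (8/9) = 8/9; P(data | r = 3) = (6/9) = 2/3; P(data | r = 5) = (4/9) = 4/9; P(data | r = 6) = (3/9) = 1/3.
The prior-weighted likelihoods are 1/4 · 8/9 = 2/9, 1/4 · 2/3 = 1/6, 1/4 · 4/9 = 1/9, 1/4 · 1/3 = 1/12; summing to 7/12.
Therefore the posterior P(r = 5 | data) = (1/9) / (7/12) = 4/21.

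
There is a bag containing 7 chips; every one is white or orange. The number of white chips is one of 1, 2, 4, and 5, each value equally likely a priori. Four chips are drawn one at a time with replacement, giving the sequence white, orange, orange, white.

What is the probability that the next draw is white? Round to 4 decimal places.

0.4932

For each hypothesis, P(data | H) works out to: P(data | r = 1) = (1/7)(6/7)(6/7)(1/7) = 0.014994; P(data | r = 2) = (2/7)(5/7)(5/7)(2/7) = 0.041649; P(data | r = 4) = (4/7)(3/7)(3/7)(4/7) = 0.059975; P(data | r = 5) = (5/7)(2/7)(2/7)(5/7) = 0.041649.
The prior-weighted likelihoods are 1/4 · 0.014994 = 0.0037484, 1/4 · 0.041649 = 0.010412, 1/4 · 0.059975 = 0.014994, 1/4 · 0.041649 = 0.010412; summing to 0.039567.
Normalising, the posterior is P(r = 1 | data) = 0.094737, P(r = 2 | data) = 0.26316, P(r = 4 | data) = 0.37895, P(r = 5 | data) = 0.26316.
The predictive probability is P(white next | data) = (1/7)(0.094737) + (2/7)(0.26316) + (4/7)(0.37895) + (5/7)(0.26316) = 0.49323.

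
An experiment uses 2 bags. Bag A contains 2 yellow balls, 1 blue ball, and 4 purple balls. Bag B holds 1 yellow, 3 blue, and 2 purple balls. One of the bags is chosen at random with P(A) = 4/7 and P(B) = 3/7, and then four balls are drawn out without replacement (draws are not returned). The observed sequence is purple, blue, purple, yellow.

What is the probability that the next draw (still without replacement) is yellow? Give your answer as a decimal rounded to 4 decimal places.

0.2319

For each hypothesis, P(data | H) works out to: P(data | bag A) = (4/7)(1/6)(3/5)(2/4) = 1/35; P(data | bag B) = (2/6)(3/5)(1/4)(1/3) = 1/60.
Multiplying each by its prior: 4/7 · 1/35 = 4/245, 3/7 · 1/60 = 1/140; these sum to 23/980.
The posterior is then P(bag A | data) = 16/23, P(bag B | data) = 7/23.
So P(yellow next | data) = Σ P(yellow next | H) P(H | data) = (1/3)(16/23) + (0)(7/23) = 16/69.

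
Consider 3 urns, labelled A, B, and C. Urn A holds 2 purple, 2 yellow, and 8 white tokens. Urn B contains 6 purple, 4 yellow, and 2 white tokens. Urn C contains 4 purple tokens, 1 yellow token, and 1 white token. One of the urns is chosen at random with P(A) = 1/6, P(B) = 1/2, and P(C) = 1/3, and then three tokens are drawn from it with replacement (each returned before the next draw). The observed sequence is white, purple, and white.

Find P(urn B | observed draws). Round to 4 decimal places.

0.2727

Under each hypothesis, the probability of the observed sequence is: P(data | urn A) = (8/12)(2/12)(8/12) = 2/27; P(data | urn B) = (2/12)(6/12)(2/12) = 1/72; P(data | urn C) = (1/6)(4/6)(1/6) = 1/54.
Weighting by the prior gives 1/6 · 2/27 = 1/81, 1/2 · 1/72 = 1/144, 1/3 · 1/54 = 1/162; with total 11/432.
By Bayes' rule, P(urn B | data) = (1/144) / (11/432) = 3/11.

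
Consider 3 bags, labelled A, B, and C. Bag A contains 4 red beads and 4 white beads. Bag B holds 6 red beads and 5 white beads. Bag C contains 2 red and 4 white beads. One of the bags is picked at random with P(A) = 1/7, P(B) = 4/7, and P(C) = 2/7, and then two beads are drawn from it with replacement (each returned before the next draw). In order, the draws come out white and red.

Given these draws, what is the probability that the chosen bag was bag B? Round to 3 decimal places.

0.588

Under each hypothesis, the probability of the observed sequence is: P(data | bag A) = (4/8)(4/8) = 0.25; P(data | bag B) = (5/11)(6/11) = 0.24793; P(data | bag C) = (4/6)(2/6) = 0.22222.
Multiplying each by its prior: 1/7 · 0.25 = 0.035714, 4/7 · 0.24793 = 0.14168, 2/7 · 0.22222 = 0.063492; with total 0.24088.
By Bayes' rule, P(bag B | data) = (0.14168) / (0.24088) = 0.58816.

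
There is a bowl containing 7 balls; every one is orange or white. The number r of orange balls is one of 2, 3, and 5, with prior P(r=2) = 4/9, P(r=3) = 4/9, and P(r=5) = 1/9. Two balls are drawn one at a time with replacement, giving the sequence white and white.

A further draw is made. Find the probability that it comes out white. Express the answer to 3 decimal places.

0.650

Under each hypothesis, the probability of the observed sequence is: P(data | r = 2) = (5/7)(5/7) = 25/49; P(data | r = 3) = (4/7)(4/7) = 16/49; P(data | r = 5) = (2/7)(2/7) = 4/49.
Multiplying each by its prior: 4/9 · 25/49 = 100/441, 4/9 · 16/49 = 64/441, 1/9 · 4/49 = 4/441; with total 8/21.
Normalising, the posterior is P(r = 2 | data) = 25/42, P(r = 3 | data) = 8/21, P(r = 5 | data) = 1/42.
Averaging over the posterior, P(white next | data) = (5/7)(25/42) + (4/7)(8/21) + (2/7)(1/42) = 191/294.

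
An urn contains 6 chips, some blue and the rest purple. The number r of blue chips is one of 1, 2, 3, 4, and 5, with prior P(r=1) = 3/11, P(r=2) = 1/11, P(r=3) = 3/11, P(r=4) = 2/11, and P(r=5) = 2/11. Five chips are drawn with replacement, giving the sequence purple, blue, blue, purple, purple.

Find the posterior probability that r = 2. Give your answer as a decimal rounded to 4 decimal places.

Compute the likelihood of the observed sequence for each case: P(data | r = 1) = (5/6)(1/6)(1/6)(5/6)(5/6) = 0.016075; P(data | r = 2) = (4/6)(2/6)(2/6)(4/6)(4/6) = 0.032922; P(data | r = 3) = (3/6)(3/6)(3/6)(3/6)(3/6) = 0.03125; P(data | r = 4) = (2/6)(4/6)(4/6)(2/6)(2/6) = 0.016461; P(data | r = 5) = (1/6)(5/6)(5/6)(1/6)(1/6) = 0.003215.
Multiplying each by its prior: 3/11 · 0.016075 = 0.0043841, 1/11 · 0.032922 = 0.0029929, 3/11 · 0.03125 = 0.0085227, 2/11 · 0.016461 = 0.0029929, 2/11 · 0.003215 = 0.00058455; these sum to 0.019477.
Hence P(r = 2 | data) = (0.0029929) / (0.019477) = 0.15366.

0.1537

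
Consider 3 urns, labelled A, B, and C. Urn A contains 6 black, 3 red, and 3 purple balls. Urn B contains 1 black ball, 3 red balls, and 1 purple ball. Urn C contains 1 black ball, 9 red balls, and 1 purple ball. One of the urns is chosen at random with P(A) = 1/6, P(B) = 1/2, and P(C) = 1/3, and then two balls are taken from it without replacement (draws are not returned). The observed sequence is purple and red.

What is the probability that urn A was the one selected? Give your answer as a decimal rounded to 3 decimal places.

0.100

Under each hypothesis, the probability of the observed sequence is: P(data | urn A) = (3/12)(3/11) = 3/44; P(data | urn B) = (1/5)(3/4) = 3/20; P(data | urn C) = (1/11)(9/10) = 9/110.
Weighting by the prior gives 1/6 · 3/44 = 1/88, 1/2 · 3/20 = 3/40, 1/3 · 9/110 = 3/110; summing to 5/44.
By Bayes' rule, P(urn A | data) = (1/88) / (5/44) = 1/10.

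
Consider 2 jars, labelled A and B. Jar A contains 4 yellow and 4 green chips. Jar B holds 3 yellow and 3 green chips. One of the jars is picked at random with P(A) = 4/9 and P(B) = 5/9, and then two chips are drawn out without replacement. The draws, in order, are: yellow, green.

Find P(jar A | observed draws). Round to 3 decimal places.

The likelihood of the observed sequence under each hypothesis: P(data | jar A) = (4/8)(4/7) = 2/7; P(data | jar B) = (3/6)(3/5) = 3/10.
Weighting by the prior gives 4/9 · 2/7 = 8/63, 5/9 · 3/10 = 1/6; with total 37/126.
So P(jar A | data) = (8/63) / (37/126) = 16/37.

0.432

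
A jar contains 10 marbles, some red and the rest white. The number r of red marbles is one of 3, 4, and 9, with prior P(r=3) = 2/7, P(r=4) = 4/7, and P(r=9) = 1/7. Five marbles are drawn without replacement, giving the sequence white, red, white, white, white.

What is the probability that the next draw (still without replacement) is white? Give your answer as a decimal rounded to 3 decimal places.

Compute the likelihood of the observed sequence for each case: P(data | r = 3) = (7/10)(3/9)(6/8)(5/7)(4/6) = 1/12; P(data | r = 4) = (6/10)(4/9)(5/8)(4/7)(3/6) = 1/21; P(data | r = 9) = (1/10)(9/9)(0/8) = 0.
The prior-weighted likelihoods are 2/7 · 1/12 = 1/42, 4/7 · 1/21 = 4/147, 1/7 · 0 = 0; summing to 5/98.
The posterior is then P(r = 3 | data) = 7/15, P(r = 4 | data) = 8/15, P(r = 9 | data) = 0.
Averaging over the posterior, P(white next | data) = (3/5)(7/15) + (2/5)(8/15) = 37/75.

0.493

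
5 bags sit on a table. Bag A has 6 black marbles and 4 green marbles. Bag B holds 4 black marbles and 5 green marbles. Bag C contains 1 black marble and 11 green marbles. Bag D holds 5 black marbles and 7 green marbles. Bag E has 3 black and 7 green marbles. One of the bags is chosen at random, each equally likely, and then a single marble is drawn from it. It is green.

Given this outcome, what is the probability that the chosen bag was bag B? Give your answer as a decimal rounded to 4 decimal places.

For each hypothesis, P(data | H) works out to: P(data | bag A) = (4/10) = 2/5; P(data | bag B) = (5/9) = 5/9; P(data | bag C) = (11/12) = 11/12; P(data | bag D) = (7/12) = 7/12; P(data | bag E) = (7/10) = 7/10.
Multiplying each by its prior: 1/5 · 2/5 = 2/25, 1/5 · 5/9 = 1/9, 1/5 · 11/12 = 11/60, 1/5 · 7/12 = 7/60, 1/5 · 7/10 = 7/50; these sum to 142/225.
By Bayes' rule, P(bag B | data) = (1/9) / (142/225) = 25/142.

0.1761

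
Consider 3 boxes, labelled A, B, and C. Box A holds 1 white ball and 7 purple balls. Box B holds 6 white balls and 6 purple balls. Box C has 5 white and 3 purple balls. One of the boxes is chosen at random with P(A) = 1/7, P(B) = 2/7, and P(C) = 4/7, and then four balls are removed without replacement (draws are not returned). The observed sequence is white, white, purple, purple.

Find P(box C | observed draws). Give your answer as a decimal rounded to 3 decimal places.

0.653

Compute the likelihood of the observed sequence for each case: P(data | box A) = (1/8)(0/7) = 0; P(data | box B) = (6/12)(5/11)(6/10)(5/9) = 0.075758; P(data | box C) = (5/8)(4/7)(3/6)(2/5) = 0.071429.
Weighting by the prior gives 1/7 · 0 = 0, 2/7 · 0.075758 = 0.021645, 4/7 · 0.071429 = 0.040816; with total 0.062461.
By Bayes' rule, P(box C | data) = (0.040816) / (0.062461) = 0.65347.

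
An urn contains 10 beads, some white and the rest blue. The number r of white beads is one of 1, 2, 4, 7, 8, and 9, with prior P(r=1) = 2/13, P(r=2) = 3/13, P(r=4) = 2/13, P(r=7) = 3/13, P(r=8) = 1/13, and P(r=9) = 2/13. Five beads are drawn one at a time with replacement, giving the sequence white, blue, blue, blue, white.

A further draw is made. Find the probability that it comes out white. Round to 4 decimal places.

For each hypothesis, P(data | H) works out to: P(data | r = 1) = (1/10)(9/10)(9/10)(9/10)(1/10) = 0.00729; P(data | r = 2) = (2/10)(8/10)(8/10)(8/10)(2/10) = 0.02048; P(data | r = 4) = (4/10)(6/10)(6/10)(6/10)(4/10) = 0.03456; P(data | r = 7) = (7/10)(3/10)(3/10)(3/10)(7/10) = 0.01323; P(data | r = 8) = (8/10)(2/10)(2/10)(2/10)(8/10) = 0.00512; P(data | r = 9) = (9/10)(1/10)(1/10)(1/10)(9/10) = 0.00081.
The prior-weighted likelihoods are 2/13 · 0.00729 = 0.0011215, 3/13 · 0.02048 = 0.0047262, 2/13 · 0.03456 = 0.0053169, 3/13 · 0.01323 = 0.0030531, 1/13 · 0.00512 = 0.00039385, 2/13 · 0.00081 = 0.00012462; summing to 0.014736.
Dividing through by the total gives posterior P(r = 1 | data) = 0.076108, P(r = 2 | data) = 0.32072, P(r = 4 | data) = 0.36081, P(r = 7 | data) = 0.20718, P(r = 8 | data) = 0.026727, P(r = 9 | data) = 0.0084564.
The predictive probability is P(white next | data) = (1/10)(0.076108) + (1/5)(0.32072) + (2/5)(0.36081) + (7/10)(0.20718) + (4/5)(0.026727) + (9/10)(0.0084564) = 0.3901.

0.3901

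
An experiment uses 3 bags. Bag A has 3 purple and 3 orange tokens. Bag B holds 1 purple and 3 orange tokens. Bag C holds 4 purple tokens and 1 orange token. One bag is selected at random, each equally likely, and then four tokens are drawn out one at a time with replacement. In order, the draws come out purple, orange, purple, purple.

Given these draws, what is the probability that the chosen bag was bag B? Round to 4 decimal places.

Compute the likelihood of the observed sequence for each case: P(data | bag A) = (3/6)(3/6)(3/6)(3/6) = 0.0625; P(data | bag B) = (1/4)(3/4)(1/4)(1/4) = 0.011719; P(data | bag C) = (4/5)(1/5)(4/5)(4/5) = 0.1024.
Weighting by the prior gives 1/3 · 0.0625 = 0.020833, 1/3 · 0.011719 = 0.0039062, 1/3 · 0.1024 = 0.034133; with total 0.058873.
So P(bag B | data) = (0.0039062) / (0.058873) = 0.066351.

0.0664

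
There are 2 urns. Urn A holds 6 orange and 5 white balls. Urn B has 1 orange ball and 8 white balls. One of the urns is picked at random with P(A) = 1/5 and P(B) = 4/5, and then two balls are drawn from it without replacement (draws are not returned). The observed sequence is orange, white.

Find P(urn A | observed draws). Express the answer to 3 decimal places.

0.380

Compute the likelihood of the observed sequence for each case: P(data | urn A) = (6/11)(5/10) = 3/11; P(data | urn B) = (1/9)(8/8) = 1/9.
Multiplying each by its prior: 1/5 · 3/11 = 3/55, 4/5 · 1/9 = 4/45; with total 71/495.
So P(urn A | data) = (3/55) / (71/495) = 27/71.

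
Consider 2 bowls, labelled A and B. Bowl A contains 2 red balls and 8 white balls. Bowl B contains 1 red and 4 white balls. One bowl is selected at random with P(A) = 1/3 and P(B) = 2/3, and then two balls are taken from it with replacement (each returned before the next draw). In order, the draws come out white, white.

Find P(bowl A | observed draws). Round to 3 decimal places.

0.333

Compute the likelihood of the observed sequence for each case: P(data | bowl A) = (8/10)(8/10) = 16/25; P(data | bowl B) = (4/5)(4/5) = 16/25.
Multiplying each by its prior: 1/3 · 16/25 = 16/75, 2/3 · 16/25 = 32/75; summing to 16/25.
By Bayes' rule, P(bowl A | data) = (16/75) / (16/25) = 1/3.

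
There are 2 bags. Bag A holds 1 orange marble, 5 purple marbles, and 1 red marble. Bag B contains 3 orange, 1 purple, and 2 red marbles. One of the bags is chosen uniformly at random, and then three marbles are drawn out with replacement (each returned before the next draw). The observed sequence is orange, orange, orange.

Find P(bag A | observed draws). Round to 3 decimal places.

Compute the likelihood of the observed sequence for each case: P(data | bag A) = (1/7)(1/7)(1/7) = 0.0029155; P(data | bag B) = (3/6)(3/6)(3/6) = 0.125.
Weighting by the prior gives 1/2 · 0.0029155 = 0.0014577, 1/2 · 0.125 = 0.0625; these sum to 0.063958.
By Bayes' rule, P(bag A | data) = (0.0014577) / (0.063958) = 0.022792.

0.023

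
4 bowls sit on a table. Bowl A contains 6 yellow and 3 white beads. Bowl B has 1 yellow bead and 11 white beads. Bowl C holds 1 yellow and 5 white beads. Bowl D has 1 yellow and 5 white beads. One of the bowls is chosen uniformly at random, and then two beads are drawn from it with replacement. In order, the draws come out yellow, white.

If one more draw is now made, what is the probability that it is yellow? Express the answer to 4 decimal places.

Under each hypothesis, the probability of the observed sequence is: P(data | bowl A) = (6/9)(3/9) = 2/9; P(data | bowl B) = (1/12)(11/12) = 11/144; P(data | bowl C) = (1/6)(5/6) = 5/36; P(data | bowl D) = (1/6)(5/6) = 5/36.
Multiplying each by its prior: 1/4 · 2/9 = 1/18, 1/4 · 11/144 = 11/576, 1/4 · 5/36 = 5/144, 1/4 · 5/36 = 5/144; these sum to 83/576.
Dividing through by the total gives posterior P(bowl A | data) = 32/83, P(bowl B | data) = 11/83, P(bowl C | data) = 20/83, P(bowl D | data) = 20/83.
So P(yellow next | data) = Σ P(yellow next | H) P(H | data) = (2/3)(32/83) + (1/12)(11/83) + (1/6)(20/83) + (1/6)(20/83) = 347/996.

0.3484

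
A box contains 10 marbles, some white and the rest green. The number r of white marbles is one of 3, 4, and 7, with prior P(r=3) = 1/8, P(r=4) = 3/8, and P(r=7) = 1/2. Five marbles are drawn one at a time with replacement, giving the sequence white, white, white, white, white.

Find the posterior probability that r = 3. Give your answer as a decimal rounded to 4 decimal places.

0.0034

Compute the likelihood of the observed sequence for each case: P(data | r = 3) = (3/10)(3/10)(3/10)(3/10)(3/10) = 0.00243; P(data | r = 4) = (4/10)(4/10)(4/10)(4/10)(4/10) = 0.01024; P(data | r = 7) = (7/10)(7/10)(7/10)(7/10)(7/10) = 0.16807.
Weighting by the prior gives 1/8 · 0.00243 = 0.00030375, 3/8 · 0.01024 = 0.00384, 1/2 · 0.16807 = 0.084035; with total 0.088179.
Therefore the posterior P(r = 3 | data) = (0.00030375) / (0.088179) = 0.0034447.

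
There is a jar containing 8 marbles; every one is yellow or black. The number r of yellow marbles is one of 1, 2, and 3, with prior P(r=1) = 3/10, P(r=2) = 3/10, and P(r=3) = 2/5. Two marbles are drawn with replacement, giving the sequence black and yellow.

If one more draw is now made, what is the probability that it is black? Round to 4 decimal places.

0.7083

The likelihood of the observed sequence under each hypothesis: P(data | r = 1) = (7/8)(1/8) = 7/64; P(data | r = 2) = (6/8)(2/8) = 3/16; P(data | r = 3) = (5/8)(3/8) = 15/64.
The prior-weighted likelihoods are 3/10 · 7/64 = 21/640, 3/10 · 3/16 = 9/160, 2/5 · 15/64 = 3/32; these sum to 117/640.
The posterior is then P(r = 1 | data) = 7/39, P(r = 2 | data) = 4/13, P(r = 3 | data) = 20/39.
The predictive probability is P(black next | data) = (7/8)(7/39) + (3/4)(4/13) + (5/8)(20/39) = 17/24.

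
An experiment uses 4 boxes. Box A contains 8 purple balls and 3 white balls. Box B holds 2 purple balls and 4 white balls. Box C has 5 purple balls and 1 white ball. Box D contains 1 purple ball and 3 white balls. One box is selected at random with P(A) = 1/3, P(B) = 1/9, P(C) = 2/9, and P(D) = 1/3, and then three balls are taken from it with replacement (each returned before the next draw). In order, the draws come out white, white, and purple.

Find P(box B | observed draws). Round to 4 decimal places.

0.1903

For each hypothesis, P(data | H) works out to: P(data | box A) = (3/11)(3/11)(8/11) = 0.054095; P(data | box B) = (4/6)(4/6)(2/6) = 0.14815; P(data | box C) = (1/6)(1/6)(5/6) = 0.023148; P(data | box D) = (3/4)(3/4)(1/4) = 0.14062.
Multiplying each by its prior: 1/3 · 0.054095 = 0.018032, 1/9 · 0.14815 = 0.016461, 2/9 · 0.023148 = 0.005144, 1/3 · 0.14062 = 0.046875; summing to 0.086511.
By Bayes' rule, P(box B | data) = (0.016461) / (0.086511) = 0.19027.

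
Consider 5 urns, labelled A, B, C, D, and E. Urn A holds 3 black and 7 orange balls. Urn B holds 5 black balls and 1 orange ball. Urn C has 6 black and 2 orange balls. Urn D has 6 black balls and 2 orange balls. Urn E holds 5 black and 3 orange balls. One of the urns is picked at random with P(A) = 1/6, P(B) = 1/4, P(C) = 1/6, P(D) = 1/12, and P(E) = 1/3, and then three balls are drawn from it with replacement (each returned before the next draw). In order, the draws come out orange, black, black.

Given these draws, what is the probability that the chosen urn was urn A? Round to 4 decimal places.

0.0851

The likelihood of the observed sequence under each hypothesis: P(data | urn A) = (7/10)(3/10)(3/10) = 0.063; P(data | urn B) = (1/6)(5/6)(5/6) = 0.11574; P(data | urn C) = (2/8)(6/8)(6/8) = 0.14062; P(data | urn D) = (2/8)(6/8)(6/8) = 0.14062; P(data | urn E) = (3/8)(5/8)(5/8) = 0.14648.
The prior-weighted likelihoods are 1/6 · 0.063 = 0.0105, 1/4 · 0.11574 = 0.028935, 1/6 · 0.14062 = 0.023438, 1/12 · 0.14062 = 0.011719, 1/3 · 0.14648 = 0.048828; summing to 0.12342.
So P(urn A | data) = (0.0105) / (0.12342) = 0.085076.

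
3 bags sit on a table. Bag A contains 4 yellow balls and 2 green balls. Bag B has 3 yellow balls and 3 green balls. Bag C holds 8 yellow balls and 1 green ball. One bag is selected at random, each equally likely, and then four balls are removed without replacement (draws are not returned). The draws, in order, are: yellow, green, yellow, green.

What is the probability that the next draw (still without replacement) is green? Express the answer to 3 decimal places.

0.300

Under each hypothesis, the probability of the observed sequence is: P(data | bag A) = (4/6)(2/5)(3/4)(1/3) = 1/15; P(data | bag B) = (3/6)(3/5)(2/4)(2/3) = 1/10; P(data | bag C) = (8/9)(1/8)(7/7)(0/6) = 0.
Multiplying each by its prior: 1/3 · 1/15 = 1/45, 1/3 · 1/10 = 1/30, 1/3 · 0 = 0; with total 1/18.
Dividing through by the total gives posterior P(bag A | data) = 2/5, P(bag B | data) = 3/5, P(bag C | data) = 0.
So P(green next | data) = Σ P(green next | H) P(H | data) = (0)(2/5) + (1/2)(3/5) = 3/10.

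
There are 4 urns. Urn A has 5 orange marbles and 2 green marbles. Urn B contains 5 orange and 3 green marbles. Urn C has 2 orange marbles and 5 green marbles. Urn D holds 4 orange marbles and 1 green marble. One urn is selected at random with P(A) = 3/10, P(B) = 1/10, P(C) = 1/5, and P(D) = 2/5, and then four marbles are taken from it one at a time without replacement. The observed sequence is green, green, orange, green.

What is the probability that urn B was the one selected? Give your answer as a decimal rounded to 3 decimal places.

Under each hypothesis, the probability of the observed sequence is: P(data | urn A) = (2/7)(1/6)(5/5)(0/4) = 0; P(data | urn B) = (3/8)(2/7)(5/6)(1/5) = 1/56; P(data | urn C) = (5/7)(4/6)(2/5)(3/4) = 1/7; P(data | urn D) = (1/5)(0/4) = 0.
Multiplying each by its prior: 3/10 · 0 = 0, 1/10 · 1/56 = 1/560, 1/5 · 1/7 = 1/35, 2/5 · 0 = 0; these sum to 17/560.
Hence P(urn B | data) = (1/560) / (17/560) = 1/17.

0.059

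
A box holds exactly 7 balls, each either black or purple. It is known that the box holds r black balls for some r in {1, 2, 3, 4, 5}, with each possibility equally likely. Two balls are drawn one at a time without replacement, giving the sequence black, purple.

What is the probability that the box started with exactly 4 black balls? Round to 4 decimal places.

0.2400

Compute the likelihood of the observed sequence for each case: P(data | r = 1) = (1/7)(6/6) = 1/7; P(data | r = 2) = (2/7)(5/6) = 5/21; P(data | r = 3) = (3/7)(4/6) = 2/7; P(data | r = 4) = (4/7)(3/6) = 2/7; P(data | r = 5) = (5/7)(2/6) = 5/21.
Multiplying each by its prior: 1/5 · 1/7 = 1/35, 1/5 · 5/21 = 1/21, 1/5 · 2/7 = 2/35, 1/5 · 2/7 = 2/35, 1/5 · 5/21 = 1/21; summing to 5/21.
Hence P(r = 4 | data) = (2/35) / (5/21) = 6/25.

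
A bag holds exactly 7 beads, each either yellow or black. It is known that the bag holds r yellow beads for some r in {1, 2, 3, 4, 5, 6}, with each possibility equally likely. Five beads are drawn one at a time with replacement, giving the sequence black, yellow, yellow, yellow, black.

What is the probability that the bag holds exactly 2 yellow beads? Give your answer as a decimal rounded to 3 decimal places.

0.102

Compute the likelihood of the observed sequence for each case: P(data | r = 1) = (6/7)(1/7)(1/7)(1/7)(6/7) = 0.002142; P(data | r = 2) = (5/7)(2/7)(2/7)(2/7)(5/7) = 0.0119; P(data | r = 3) = (4/7)(3/7)(3/7)(3/7)(4/7) = 0.025704; P(data | r = 4) = (3/7)(4/7)(4/7)(4/7)(3/7) = 0.034271; P(data | r = 5) = (2/7)(5/7)(5/7)(5/7)(2/7) = 0.02975; P(data | r = 6) = (1/7)(6/7)(6/7)(6/7)(1/7) = 0.012852.
Multiplying each by its prior: 1/6 · 0.002142 = 0.00035699, 1/6 · 0.0119 = 0.0019833, 1/6 · 0.025704 = 0.0042839, 1/6 · 0.034271 = 0.0057119, 1/6 · 0.02975 = 0.0049583, 1/6 · 0.012852 = 0.002142; with total 0.019436.
By Bayes' rule, P(r = 2 | data) = (0.0019833) / (0.019436) = 0.10204.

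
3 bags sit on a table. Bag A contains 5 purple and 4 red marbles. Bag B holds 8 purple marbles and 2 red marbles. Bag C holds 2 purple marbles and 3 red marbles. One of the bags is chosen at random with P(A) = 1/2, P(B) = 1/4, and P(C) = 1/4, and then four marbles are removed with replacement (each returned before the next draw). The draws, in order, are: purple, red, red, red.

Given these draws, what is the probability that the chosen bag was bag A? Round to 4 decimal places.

The likelihood of the observed sequence under each hypothesis: P(data | bag A) = (5/9)(4/9)(4/9)(4/9) = 0.048773; P(data | bag B) = (8/10)(2/10)(2/10)(2/10) = 0.0064; P(data | bag C) = (2/5)(3/5)(3/5)(3/5) = 0.0864.
The prior-weighted likelihoods are 1/2 · 0.048773 = 0.024387, 1/4 · 0.0064 = 0.0016, 1/4 · 0.0864 = 0.0216; these sum to 0.047587.
Hence P(bag A | data) = (0.024387) / (0.047587) = 0.51247.

0.5125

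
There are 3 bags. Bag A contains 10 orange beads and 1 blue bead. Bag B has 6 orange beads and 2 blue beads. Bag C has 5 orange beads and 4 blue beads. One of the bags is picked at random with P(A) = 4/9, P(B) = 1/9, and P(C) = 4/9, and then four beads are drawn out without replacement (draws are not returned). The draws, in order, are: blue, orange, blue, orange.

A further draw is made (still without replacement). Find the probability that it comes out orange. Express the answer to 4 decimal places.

0.6404

For each hypothesis, P(data | H) works out to: P(data | bag A) = (1/11)(10/10)(0/9) = 0; P(data | bag B) = (2/8)(6/7)(1/6)(5/5) = 0.035714; P(data | bag C) = (4/9)(5/8)(3/7)(4/6) = 0.079365.
Weighting by the prior gives 4/9 · 0 = 0, 1/9 · 0.035714 = 0.0039683, 4/9 · 0.079365 = 0.035273; summing to 0.039242.
The posterior is then P(bag A | data) = 0, P(bag B | data) = 0.10112, P(bag C | data) = 0.89888.
So P(orange next | data) = Σ P(orange next | H) P(H | data) = (1)(0.10112) + (3/5)(0.89888) = 0.64045.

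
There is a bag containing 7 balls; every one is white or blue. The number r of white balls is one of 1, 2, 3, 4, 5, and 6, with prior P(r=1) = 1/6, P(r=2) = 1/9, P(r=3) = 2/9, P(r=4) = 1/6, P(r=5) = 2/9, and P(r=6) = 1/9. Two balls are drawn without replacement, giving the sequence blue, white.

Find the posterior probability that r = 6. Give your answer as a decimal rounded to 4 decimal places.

0.0690

For each hypothesis, P(data | H) works out to: P(data | r = 1) = (6/7)(1/6) = 1/7; P(data | r = 2) = (5/7)(2/6) = 5/21; P(data | r = 3) = (4/7)(3/6) = 2/7; P(data | r = 4) = (3/7)(4/6) = 2/7; P(data | r = 5) = (2/7)(5/6) = 5/21; P(data | r = 6) = (1/7)(6/6) = 1/7.
Multiplying each by its prior: 1/6 · 1/7 = 1/42, 1/9 · 5/21 = 5/189, 2/9 · 2/7 = 4/63, 1/6 · 2/7 = 1/21, 2/9 · 5/21 = 10/189, 1/9 · 1/7 = 1/63; these sum to 29/126.
Hence P(r = 6 | data) = (1/63) / (29/126) = 2/29.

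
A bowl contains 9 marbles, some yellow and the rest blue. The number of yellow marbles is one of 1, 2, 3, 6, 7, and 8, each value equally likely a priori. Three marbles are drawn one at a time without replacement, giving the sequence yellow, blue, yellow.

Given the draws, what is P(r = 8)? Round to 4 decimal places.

The likelihood of the observed sequence under each hypothesis: P(data | r = 1) = (1/9)(8/8)(0/7) = 0; P(data | r = 2) = (2/9)(7/8)(1/7) = 1/36; P(data | r = 3) = (3/9)(6/8)(2/7) = 1/14; P(data | r = 6) = (6/9)(3/8)(5/7) = 5/28; P(data | r = 7) = (7/9)(2/8)(6/7) = 1/6; P(data | r = 8) = (8/9)(1/8)(7/7) = 1/9.
Weighting by the prior gives 1/6 · 0 = 0, 1/6 · 1/36 = 1/216, 1/6 · 1/14 = 1/84, 1/6 · 5/28 = 5/168, 1/6 · 1/6 = 1/36, 1/6 · 1/9 = 1/54; summing to 5/54.
By Bayes' rule, P(r = 8 | data) = (1/54) / (5/54) = 1/5.

0.2000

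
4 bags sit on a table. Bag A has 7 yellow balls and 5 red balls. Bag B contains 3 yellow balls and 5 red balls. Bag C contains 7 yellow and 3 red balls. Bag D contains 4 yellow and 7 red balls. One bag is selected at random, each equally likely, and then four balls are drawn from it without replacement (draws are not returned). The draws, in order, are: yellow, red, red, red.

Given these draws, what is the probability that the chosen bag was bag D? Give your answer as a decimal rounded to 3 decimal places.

0.413

The likelihood of the observed sequence under each hypothesis: P(data | bag A) = (7/12)(5/11)(4/10)(3/9) = 0.035354; P(data | bag B) = (3/8)(5/7)(4/6)(3/5) = 0.10714; P(data | bag C) = (7/10)(3/9)(2/8)(1/7) = 0.0083333; P(data | bag D) = (4/11)(7/10)(6/9)(5/8) = 0.10606.
Weighting by the prior gives 1/4 · 0.035354 = 0.0088384, 1/4 · 0.10714 = 0.026786, 1/4 · 0.0083333 = 0.0020833, 1/4 · 0.10606 = 0.026515; summing to 0.064223.
By Bayes' rule, P(bag D | data) = (0.026515) / (0.064223) = 0.41286.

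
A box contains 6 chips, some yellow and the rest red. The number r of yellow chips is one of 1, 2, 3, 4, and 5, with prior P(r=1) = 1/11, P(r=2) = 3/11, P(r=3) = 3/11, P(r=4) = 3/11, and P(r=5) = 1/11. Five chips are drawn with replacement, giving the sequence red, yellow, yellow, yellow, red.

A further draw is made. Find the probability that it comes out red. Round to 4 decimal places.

Under each hypothesis, the probability of the observed sequence is: P(data | r = 1) = (5/6)(1/6)(1/6)(1/6)(5/6) = 0.003215; P(data | r = 2) = (4/6)(2/6)(2/6)(2/6)(4/6) = 0.016461; P(data | r = 3) = (3/6)(3/6)(3/6)(3/6)(3/6) = 0.03125; P(data | r = 4) = (2/6)(4/6)(4/6)(4/6)(2/6) = 0.032922; P(data | r = 5) = (1/6)(5/6)(5/6)(5/6)(1/6) = 0.016075.
Weighting by the prior gives 1/11 · 0.003215 = 0.00029227, 3/11 · 0.016461 = 0.0044893, 3/11 · 0.03125 = 0.0085227, 3/11 · 0.032922 = 0.0089787, 1/11 · 0.016075 = 0.0014614; these sum to 0.023744.
Normalising, the posterior is P(r = 1 | data) = 0.012309, P(r = 2 | data) = 0.18907, P(r = 3 | data) = 0.35894, P(r = 4 | data) = 0.37814, P(r = 5 | data) = 0.061546.
The predictive probability is P(red next | data) = (5/6)(0.012309) + (2/3)(0.18907) + (1/2)(0.35894) + (1/3)(0.37814) + (1/6)(0.061546) = 0.45208.

0.4521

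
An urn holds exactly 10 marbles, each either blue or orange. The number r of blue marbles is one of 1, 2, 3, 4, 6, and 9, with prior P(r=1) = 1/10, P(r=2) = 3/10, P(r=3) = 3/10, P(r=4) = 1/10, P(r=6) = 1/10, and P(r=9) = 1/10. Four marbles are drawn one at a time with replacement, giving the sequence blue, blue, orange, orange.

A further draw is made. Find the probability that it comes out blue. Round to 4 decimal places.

0.3546

The likelihood of the observed sequence under each hypothesis: P(data | r = 1) = (1/10)(1/10)(9/10)(9/10) = 0.0081; P(data | r = 2) = (2/10)(2/10)(8/10)(8/10) = 0.0256; P(data | r = 3) = (3/10)(3/10)(7/10)(7/10) = 0.0441; P(data | r = 4) = (4/10)(4/10)(6/10)(6/10) = 0.0576; P(data | r = 6) = (6/10)(6/10)(4/10)(4/10) = 0.0576; P(data | r = 9) = (9/10)(9/10)(1/10)(1/10) = 0.0081.
Weighting by the prior gives 1/10 · 0.0081 = 0.00081, 3/10 · 0.0256 = 0.00768, 3/10 · 0.0441 = 0.01323, 1/10 · 0.0576 = 0.00576, 1/10 · 0.0576 = 0.00576, 1/10 · 0.0081 = 0.00081; with total 0.03405.
Normalising, the posterior is P(r = 1 | data) = 0.023789, P(r = 2 | data) = 0.22555, P(r = 3 | data) = 0.38855, P(r = 4 | data) = 0.16916, P(r = 6 | data) = 0.16916, P(r = 9 | data) = 0.023789.
The predictive probability is P(blue next | data) = (1/10)(0.023789) + (1/5)(0.22555) + (3/10)(0.38855) + (2/5)(0.16916) + (3/5)(0.16916) + (9/10)(0.023789) = 0.35463.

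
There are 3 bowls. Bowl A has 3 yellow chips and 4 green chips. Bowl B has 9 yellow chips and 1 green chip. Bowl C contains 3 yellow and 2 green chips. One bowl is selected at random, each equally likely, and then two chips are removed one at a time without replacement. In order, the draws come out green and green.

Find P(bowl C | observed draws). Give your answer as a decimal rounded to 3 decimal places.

0.259

For each hypothesis, P(data | H) works out to: P(data | bowl A) = (4/7)(3/6) = 2/7; P(data | bowl B) = (1/10)(0/9) = 0; P(data | bowl C) = (2/5)(1/4) = 1/10.
Multiplying each by its prior: 1/3 · 2/7 = 2/21, 1/3 · 0 = 0, 1/3 · 1/10 = 1/30; these sum to 9/70.
Therefore the posterior P(bowl C | data) = (1/30) / (9/70) = 7/27.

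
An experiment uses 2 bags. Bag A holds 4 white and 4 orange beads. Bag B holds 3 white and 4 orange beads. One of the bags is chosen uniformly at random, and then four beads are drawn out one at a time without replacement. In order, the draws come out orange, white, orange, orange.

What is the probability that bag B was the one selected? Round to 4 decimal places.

0.6000

Under each hypothesis, the probability of the observed sequence is: P(data | bag A) = (4/8)(4/7)(3/6)(2/5) = 2/35; P(data | bag B) = (4/7)(3/6)(3/5)(2/4) = 3/35.
Weighting by the prior gives 1/2 · 2/35 = 1/35, 1/2 · 3/35 = 3/70; with total 1/14.
So P(bag B | data) = (3/70) / (1/14) = 3/5.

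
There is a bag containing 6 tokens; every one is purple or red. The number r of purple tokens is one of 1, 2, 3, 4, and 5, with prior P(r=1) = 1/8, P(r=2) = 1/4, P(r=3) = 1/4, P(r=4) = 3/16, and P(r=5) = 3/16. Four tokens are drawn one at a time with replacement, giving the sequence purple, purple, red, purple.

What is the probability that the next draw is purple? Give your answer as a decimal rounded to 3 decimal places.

0.635

For each hypothesis, P(data | H) works out to: P(data | r = 1) = (1/6)(1/6)(5/6)(1/6) = 0.003858; P(data | r = 2) = (2/6)(2/6)(4/6)(2/6) = 0.024691; P(data | r = 3) = (3/6)(3/6)(3/6)(3/6) = 0.0625; P(data | r = 4) = (4/6)(4/6)(2/6)(4/6) = 0.098765; P(data | r = 5) = (5/6)(5/6)(1/6)(5/6) = 0.096451.
Multiplying each by its prior: 1/8 · 0.003858 = 0.00048225, 1/4 · 0.024691 = 0.0061728, 1/4 · 0.0625 = 0.015625, 3/16 · 0.098765 = 0.018519, 3/16 · 0.096451 = 0.018084; summing to 0.058883.
The posterior is then P(r = 1 | data) = 0.00819, P(r = 2 | data) = 0.10483, P(r = 3 | data) = 0.26536, P(r = 4 | data) = 0.3145, P(r = 5 | data) = 0.30713.
The predictive probability is P(purple next | data) = (1/6)(0.00819) + (1/3)(0.10483) + (1/2)(0.26536) + (2/3)(0.3145) + (5/6)(0.30713) = 0.63459.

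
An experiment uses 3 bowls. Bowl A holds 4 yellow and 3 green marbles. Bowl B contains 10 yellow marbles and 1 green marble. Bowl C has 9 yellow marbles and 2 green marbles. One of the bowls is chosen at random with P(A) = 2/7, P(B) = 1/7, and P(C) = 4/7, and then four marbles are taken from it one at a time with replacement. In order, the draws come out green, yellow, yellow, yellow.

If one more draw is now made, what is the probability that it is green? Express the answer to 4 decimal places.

The likelihood of the observed sequence under each hypothesis: P(data | bowl A) = (3/7)(4/7)(4/7)(4/7) = 0.079967; P(data | bowl B) = (1/11)(10/11)(10/11)(10/11) = 0.068301; P(data | bowl C) = (2/11)(9/11)(9/11)(9/11) = 0.099583.
The prior-weighted likelihoods are 2/7 · 0.079967 = 0.022848, 1/7 · 0.068301 = 0.0097573, 4/7 · 0.099583 = 0.056905; these sum to 0.08951.
Normalising, the posterior is P(bowl A | data) = 0.25525, P(bowl B | data) = 0.10901, P(bowl C | data) = 0.63574.
The predictive probability is P(green next | data) = (3/7)(0.25525) + (1/11)(0.10901) + (2/11)(0.63574) = 0.23489.

0.2349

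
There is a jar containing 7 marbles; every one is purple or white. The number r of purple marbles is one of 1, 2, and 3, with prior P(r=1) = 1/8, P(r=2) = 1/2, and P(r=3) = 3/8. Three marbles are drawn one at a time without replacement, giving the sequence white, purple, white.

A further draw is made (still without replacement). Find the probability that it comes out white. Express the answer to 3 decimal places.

0.685

Under each hypothesis, the probability of the observed sequence is: P(data | r = 1) = (6/7)(1/6)(5/5) = 1/7; P(data | r = 2) = (5/7)(2/6)(4/5) = 4/21; P(data | r = 3) = (4/7)(3/6)(3/5) = 6/35.
Multiplying each by its prior: 1/8 · 1/7 = 1/56, 1/2 · 4/21 = 2/21, 3/8 · 6/35 = 9/140; summing to 149/840.
The posterior is then P(r = 1 | data) = 15/149, P(r = 2 | data) = 80/149, P(r = 3 | data) = 54/149.
So P(white next | data) = Σ P(white next | H) P(H | data) = (1)(15/149) + (3/4)(80/149) + (1/2)(54/149) = 102/149.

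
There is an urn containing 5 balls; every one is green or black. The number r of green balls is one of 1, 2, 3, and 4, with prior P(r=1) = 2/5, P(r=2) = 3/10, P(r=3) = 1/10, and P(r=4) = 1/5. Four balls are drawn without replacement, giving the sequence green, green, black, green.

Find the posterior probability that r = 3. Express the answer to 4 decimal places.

The likelihood of the observed sequence under each hypothesis: P(data | r = 1) = (1/5)(0/4) = 0; P(data | r = 2) = (2/5)(1/4)(3/3)(0/2) = 0; P(data | r = 3) = (3/5)(2/4)(2/3)(1/2) = 1/10; P(data | r = 4) = (4/5)(3/4)(1/3)(2/2) = 1/5.
The prior-weighted likelihoods are 2/5 · 0 = 0, 3/10 · 0 = 0, 1/10 · 1/10 = 1/100, 1/5 · 1/5 = 1/25; summing to 1/20.
So P(r = 3 | data) = (1/100) / (1/20) = 1/5.

0.2000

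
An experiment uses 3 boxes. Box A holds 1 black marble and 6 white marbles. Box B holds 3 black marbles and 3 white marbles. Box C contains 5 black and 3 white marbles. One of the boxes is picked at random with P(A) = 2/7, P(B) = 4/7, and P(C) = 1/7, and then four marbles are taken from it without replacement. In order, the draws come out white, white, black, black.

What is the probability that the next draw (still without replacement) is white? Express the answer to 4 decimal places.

0.4621

For each hypothesis, P(data | H) works out to: P(data | box A) = (6/7)(5/6)(1/5)(0/4) = 0; P(data | box B) = (3/6)(2/5)(3/4)(2/3) = 1/10; P(data | box C) = (3/8)(2/7)(5/6)(4/5) = 1/14.
Weighting by the prior gives 2/7 · 0 = 0, 4/7 · 1/10 = 2/35, 1/7 · 1/14 = 1/98; these sum to 33/490.
Normalising, the posterior is P(box A | data) = 0, P(box B | data) = 28/33, P(box C | data) = 5/33.
So P(white next | data) = Σ P(white next | H) P(H | data) = (1/2)(28/33) + (1/4)(5/33) = 61/132.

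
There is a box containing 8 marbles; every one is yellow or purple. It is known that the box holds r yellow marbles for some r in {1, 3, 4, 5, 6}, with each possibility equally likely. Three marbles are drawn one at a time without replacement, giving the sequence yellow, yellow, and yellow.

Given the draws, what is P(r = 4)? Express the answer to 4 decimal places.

Under each hypothesis, the probability of the observed sequence is: P(data | r = 1) = (1/8)(0/7) = 0; P(data | r = 3) = (3/8)(2/7)(1/6) = 1/56; P(data | r = 4) = (4/8)(3/7)(2/6) = 1/14; P(data | r = 5) = (5/8)(4/7)(3/6) = 5/28; P(data | r = 6) = (6/8)(5/7)(4/6) = 5/14.
Weighting by the prior gives 1/5 · 0 = 0, 1/5 · 1/56 = 1/280, 1/5 · 1/14 = 1/70, 1/5 · 5/28 = 1/28, 1/5 · 5/14 = 1/14; summing to 1/8.
Hence P(r = 4 | data) = (1/70) / (1/8) = 4/35.

0.1143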